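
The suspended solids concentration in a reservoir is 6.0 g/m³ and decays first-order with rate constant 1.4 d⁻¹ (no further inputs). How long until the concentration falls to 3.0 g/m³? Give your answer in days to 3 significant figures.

0.495 d

t = ln(C₀/C)/k = ln(6.0/3.0)/1.4 = 0.6931/1.4 = 0.4951 d.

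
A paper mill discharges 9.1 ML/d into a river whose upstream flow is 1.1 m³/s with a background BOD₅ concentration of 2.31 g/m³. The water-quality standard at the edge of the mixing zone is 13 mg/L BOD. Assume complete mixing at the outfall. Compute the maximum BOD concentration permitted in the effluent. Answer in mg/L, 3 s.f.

9.1 ML/d = 0.1053 m³/s.
Mass balance: 13·1.205 = 0.1053·Cₑ + 1.1·2.31.
Cₑ = (15.67 − 2.541) / 0.1053 = 124.6 mg/L.

125 mg/L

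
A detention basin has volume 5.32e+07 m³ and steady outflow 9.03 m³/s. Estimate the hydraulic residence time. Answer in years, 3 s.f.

0.187 yr

Q = 9.03 m³/s × 3.156e+07 s/yr = 2.85e+08 m³/yr.
Hydraulic residence time τ = V/Q = 5.32e+07/2.85e+08 = 0.1867 yr.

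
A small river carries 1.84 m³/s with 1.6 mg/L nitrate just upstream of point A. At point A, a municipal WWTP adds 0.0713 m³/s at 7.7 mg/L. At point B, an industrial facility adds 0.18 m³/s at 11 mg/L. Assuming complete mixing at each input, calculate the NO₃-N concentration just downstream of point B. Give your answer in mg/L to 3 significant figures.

After input A: C = (1.84·1.6 + 0.0713·7.7) / 1.911 = 1.828 mg/L.
After input B: C = (1.911·1.828 + 0.18·11) / 2.091 = 2.617 mg/L.

2.62 mg/L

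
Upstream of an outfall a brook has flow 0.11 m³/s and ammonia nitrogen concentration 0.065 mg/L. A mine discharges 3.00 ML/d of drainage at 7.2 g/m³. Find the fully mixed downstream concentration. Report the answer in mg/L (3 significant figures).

1.78 mg/L

3.00 ML/d = 0.03472 m³/s.
By mass balance at complete mixing, C = (0.03472·7.2 + 0.11·0.065) / (0.03472 + 0.11) = 0.2571/0.1447 = 1.777 mg/L.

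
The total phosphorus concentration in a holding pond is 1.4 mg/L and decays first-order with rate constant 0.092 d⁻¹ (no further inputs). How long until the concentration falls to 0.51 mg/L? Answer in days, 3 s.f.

11.0 d

t = ln(C₀/C)/k = ln(1.4/0.51)/0.092 = 1.01/0.092 = 10.98 d.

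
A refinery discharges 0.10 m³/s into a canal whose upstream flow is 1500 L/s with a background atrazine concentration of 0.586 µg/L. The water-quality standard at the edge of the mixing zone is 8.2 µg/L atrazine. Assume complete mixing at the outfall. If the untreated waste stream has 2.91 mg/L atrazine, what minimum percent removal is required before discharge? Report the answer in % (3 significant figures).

95.8 %

1500 L/s = 1.5 m³/s.
0.586 µg/L = 0.000586 mg/L.
8.2 µg/L = 0.0082 mg/L.
Mass balance: 0.0082·1.6 = 0.1·Cₑ + 1.5·0.000586.
Cₑ = (0.01312 − 0.000879) / 0.1 = 0.1224 mg/L.
Required removal = 1 − 0.1224/2.91 = 95.79 %.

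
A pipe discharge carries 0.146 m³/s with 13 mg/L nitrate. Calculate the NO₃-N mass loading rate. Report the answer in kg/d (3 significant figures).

Mass flux = Q·C = 0.146 m³/s × 13 g/m³ = 1.898 g/s.
= 1.898 g/s × 86.4 = 164 kg/d.

164 kg/d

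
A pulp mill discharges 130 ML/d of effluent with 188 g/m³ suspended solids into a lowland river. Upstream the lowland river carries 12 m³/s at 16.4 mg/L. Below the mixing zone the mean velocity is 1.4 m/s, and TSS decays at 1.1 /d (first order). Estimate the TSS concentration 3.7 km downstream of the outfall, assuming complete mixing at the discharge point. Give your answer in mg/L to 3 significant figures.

130 ML/d = 1.505 m³/s.
After complete mixing, C₀ = (1.505·188 + 12·16.4) / 13.5 = 35.52 mg/L.
Travel time t = 3700 m / 1.4 m/s = 2643 s = 0.03059 d.
C = 35.52·exp(−1.1·0.03059) = 35.52·0.9669 = 34.34 mg/L.

34.3 mg/L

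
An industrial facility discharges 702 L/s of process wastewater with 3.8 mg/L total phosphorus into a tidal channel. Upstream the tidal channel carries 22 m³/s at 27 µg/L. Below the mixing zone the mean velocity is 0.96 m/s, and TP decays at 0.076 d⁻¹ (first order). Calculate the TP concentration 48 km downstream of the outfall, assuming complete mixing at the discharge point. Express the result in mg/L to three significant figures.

0.137 mg/L

702 L/s = 0.702 m³/s.
27 µg/L = 0.027 mg/L.
After complete mixing, C₀ = (0.702·3.8 + 22·0.027) / 22.7 = 0.1437 mg/L.
Travel time t = 4.8e+04 m / 0.96 m/s = 5e+04 s = 0.5787 d.
C = 0.1437·exp(−0.076·0.5787) = 0.1437·0.957 = 0.1375 mg/L.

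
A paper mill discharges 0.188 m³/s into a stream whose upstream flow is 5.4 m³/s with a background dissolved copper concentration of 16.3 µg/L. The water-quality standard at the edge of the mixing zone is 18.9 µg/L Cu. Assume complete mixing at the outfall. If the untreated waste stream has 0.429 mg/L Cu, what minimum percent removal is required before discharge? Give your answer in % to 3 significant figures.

78.2 %

16.3 µg/L = 0.0163 mg/L.
18.9 µg/L = 0.0189 mg/L.
Mass balance: 0.0189·5.588 = 0.188·Cₑ + 5.4·0.0163.
Cₑ = (0.1056 − 0.08802) / 0.188 = 0.09358 mg/L.
Required removal = 1 − 0.09358/0.429 = 78.19 %.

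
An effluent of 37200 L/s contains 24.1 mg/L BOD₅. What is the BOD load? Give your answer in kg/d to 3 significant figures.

37200 L/s = 37.2 m³/s.
Mass flux = Q·C = 37.2 m³/s × 24.1 g/m³ = 896.5 g/s.
= 896.5 g/s × 86.4 = 7.746e+04 kg/d.

77500 kg/d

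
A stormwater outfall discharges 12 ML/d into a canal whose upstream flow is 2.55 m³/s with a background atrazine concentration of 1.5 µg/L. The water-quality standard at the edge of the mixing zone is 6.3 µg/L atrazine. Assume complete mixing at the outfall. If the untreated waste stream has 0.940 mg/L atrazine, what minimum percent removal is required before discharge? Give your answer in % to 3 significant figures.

90.0 %

12 ML/d = 0.1389 m³/s.
1.5 µg/L = 0.0015 mg/L.
6.3 µg/L = 0.0063 mg/L.
Mass balance: 0.0063·2.689 = 0.1389·Cₑ + 2.55·0.0015.
Cₑ = (0.01694 − 0.003825) / 0.1389 = 0.09443 mg/L.
Required removal = 1 − 0.09443/0.940 = 89.95 %.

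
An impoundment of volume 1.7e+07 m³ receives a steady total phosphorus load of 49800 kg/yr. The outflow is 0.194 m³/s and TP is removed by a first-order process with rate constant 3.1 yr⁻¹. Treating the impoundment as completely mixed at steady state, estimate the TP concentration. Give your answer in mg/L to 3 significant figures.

0.847 mg/L

Outflow Q = 0.194 m³/s × 3.156e+07 s/yr = 6.122e+06 m³/yr.
Steady-state CSTR mass balance: W = Q·C + k·V·C, so C = W/(Q + kV).
Q + kV = 6.122e+06 + 3.1·1.7e+07 = 5.882e+07 m³/yr.
C = 49800/5.882e+07 = 0.0008466 kg/m³ = 0.8466 mg/L.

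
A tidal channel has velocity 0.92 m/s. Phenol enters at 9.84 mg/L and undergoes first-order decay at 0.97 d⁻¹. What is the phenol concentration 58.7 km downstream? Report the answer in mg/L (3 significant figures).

Travel time t = 58.7 km / 0.92 m/s = 5.87e+04/0.92 = 6.38e+04 s = 0.7385 d.
First-order decay: C = 9.84·exp(−0.97·0.7385) = 9.84·0.4885 = 4.807 mg/L.

4.81 mg/L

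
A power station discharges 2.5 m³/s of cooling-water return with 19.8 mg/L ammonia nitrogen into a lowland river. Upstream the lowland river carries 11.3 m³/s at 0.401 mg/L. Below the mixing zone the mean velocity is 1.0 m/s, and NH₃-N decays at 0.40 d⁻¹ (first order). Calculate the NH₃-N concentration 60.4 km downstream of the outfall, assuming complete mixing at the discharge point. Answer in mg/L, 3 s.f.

2.96 mg/L

After complete mixing, C₀ = (2.5·19.8 + 11.3·0.401) / 13.8 = 3.915 mg/L.
Travel time t = 6.04e+04 m / 1.0 m/s = 6.04e+04 s = 0.6991 d.
C = 3.915·exp(−0.40·0.6991) = 3.915·0.7561 = 2.96 mg/L.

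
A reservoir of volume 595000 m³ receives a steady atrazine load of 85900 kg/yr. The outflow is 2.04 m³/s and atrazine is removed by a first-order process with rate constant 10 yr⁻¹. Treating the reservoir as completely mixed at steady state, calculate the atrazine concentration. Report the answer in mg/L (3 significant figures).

Outflow Q = 2.04 m³/s × 3.156e+07 s/yr = 6.438e+07 m³/yr.
Steady-state CSTR mass balance: W = Q·C + k·V·C, so C = W/(Q + kV).
Q + kV = 6.438e+07 + 10·595000 = 7.033e+07 m³/yr.
C = 85900/7.033e+07 = 0.001221 kg/m³ = 1.221 mg/L.

1.22 mg/L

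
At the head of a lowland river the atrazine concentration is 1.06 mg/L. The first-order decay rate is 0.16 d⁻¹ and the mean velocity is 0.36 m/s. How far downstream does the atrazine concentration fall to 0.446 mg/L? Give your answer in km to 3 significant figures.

From C = C₀·e^(−kt), t = ln(C₀/C)/k = ln(1.06/0.446)/0.16 = 0.8657/0.16 = 5.411 d.
Distance = v·t = 0.36 m/s × 4.675e+05 s = 1.683e+05 m = 168.3 km.

168 km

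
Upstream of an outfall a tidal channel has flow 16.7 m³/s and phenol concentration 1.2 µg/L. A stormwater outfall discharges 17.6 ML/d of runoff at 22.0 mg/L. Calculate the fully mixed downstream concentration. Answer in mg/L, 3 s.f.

0.266 mg/L

17.6 ML/d = 0.2037 m³/s.
1.2 µg/L = 0.0012 mg/L.
Conservation of mass across the mixing zone: C = (0.2037·22 + 16.7·0.0012) / (0.2037 + 16.7) = 4.502/16.9 = 0.2663 mg/L.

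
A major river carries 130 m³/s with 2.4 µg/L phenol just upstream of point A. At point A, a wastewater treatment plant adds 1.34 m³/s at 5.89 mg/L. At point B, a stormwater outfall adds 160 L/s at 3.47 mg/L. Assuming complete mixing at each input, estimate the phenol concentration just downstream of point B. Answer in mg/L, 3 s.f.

0.0666 mg/L

2.4 µg/L = 0.0024 mg/L.
After input A: C = (130·0.0024 + 1.34·5.89) / 131.3 = 0.06247 mg/L.
160 L/s = 0.16 m³/s.
After input B: C = (131.3·0.06247 + 0.16·3.47) / 131.5 = 0.06661 mg/L.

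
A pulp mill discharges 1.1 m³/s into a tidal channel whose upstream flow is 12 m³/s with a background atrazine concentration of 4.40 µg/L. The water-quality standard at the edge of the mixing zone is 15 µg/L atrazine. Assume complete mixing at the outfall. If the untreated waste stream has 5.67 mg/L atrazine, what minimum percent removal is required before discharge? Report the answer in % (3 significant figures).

97.7 %

4.40 µg/L = 0.0044 mg/L.
15 µg/L = 0.015 mg/L.
Mass balance: 0.015·13.1 = 1.1·Cₑ + 12·0.0044.
Cₑ = (0.1965 − 0.0528) / 1.1 = 0.1306 mg/L.
Required removal = 1 − 0.1306/5.67 = 97.7 %.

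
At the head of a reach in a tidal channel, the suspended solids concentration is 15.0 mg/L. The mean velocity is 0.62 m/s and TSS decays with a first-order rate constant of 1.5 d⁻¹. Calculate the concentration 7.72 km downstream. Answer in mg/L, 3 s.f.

Travel time t = 7.72 km / 0.62 m/s = 7720/0.62 = 1.245e+04 s = 0.1441 d.
First-order decay: C = 15.0·exp(−1.5·0.1441) = 15.0·0.8056 = 12.08 mg/L.

12.1 mg/L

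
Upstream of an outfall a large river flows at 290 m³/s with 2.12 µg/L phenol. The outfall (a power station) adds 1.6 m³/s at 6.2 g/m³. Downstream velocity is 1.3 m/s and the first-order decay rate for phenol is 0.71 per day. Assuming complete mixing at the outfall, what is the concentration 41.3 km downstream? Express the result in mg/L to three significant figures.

2.12 µg/L = 0.00212 mg/L.
After complete mixing, C₀ = (1.6·6.2 + 290·0.00212) / 291.6 = 0.03613 mg/L.
Travel time t = 4.13e+04 m / 1.3 m/s = 3.177e+04 s = 0.3677 d.
C = 0.03613·exp(−0.71·0.3677) = 0.03613·0.7702 = 0.02783 mg/L.

0.0278 mg/L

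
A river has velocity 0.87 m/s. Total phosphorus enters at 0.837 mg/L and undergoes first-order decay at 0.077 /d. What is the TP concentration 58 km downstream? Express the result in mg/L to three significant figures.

0.789 mg/L

Travel time t = 58 km / 0.87 m/s = 5.8e+04/0.87 = 6.667e+04 s = 0.7716 d.
First-order decay: C = 0.837·exp(−0.077·0.7716) = 0.837·0.9423 = 0.7887 mg/L.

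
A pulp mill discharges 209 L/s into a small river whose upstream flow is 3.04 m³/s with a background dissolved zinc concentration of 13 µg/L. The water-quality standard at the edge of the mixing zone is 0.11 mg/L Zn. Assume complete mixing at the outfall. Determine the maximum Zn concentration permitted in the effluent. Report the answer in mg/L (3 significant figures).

1.52 mg/L

209 L/s = 0.209 m³/s.
13 µg/L = 0.013 mg/L.
Mass balance: 0.11·3.249 = 0.209·Cₑ + 3.04·0.013.
Cₑ = (0.3574 − 0.03952) / 0.209 = 1.521 mg/L.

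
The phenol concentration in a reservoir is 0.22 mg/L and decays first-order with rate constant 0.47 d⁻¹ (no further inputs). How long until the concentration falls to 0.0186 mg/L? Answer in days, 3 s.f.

5.26 d

t = ln(C₀/C)/k = ln(0.22/0.0186)/0.47 = 2.47/0.47 = 5.256 d.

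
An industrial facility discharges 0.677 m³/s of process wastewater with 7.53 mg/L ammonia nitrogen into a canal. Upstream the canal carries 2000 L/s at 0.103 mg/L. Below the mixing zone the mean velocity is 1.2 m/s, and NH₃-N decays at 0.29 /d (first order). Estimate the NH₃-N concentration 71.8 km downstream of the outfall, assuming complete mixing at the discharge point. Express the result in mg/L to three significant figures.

1.62 mg/L

2000 L/s = 2 m³/s.
After complete mixing, C₀ = (0.677·7.53 + 2·0.103) / 2.677 = 1.981 mg/L.
Travel time t = 7.18e+04 m / 1.2 m/s = 5.983e+04 s = 0.6925 d.
C = 1.981·exp(−0.29·0.6925) = 1.981·0.8181 = 1.621 mg/L.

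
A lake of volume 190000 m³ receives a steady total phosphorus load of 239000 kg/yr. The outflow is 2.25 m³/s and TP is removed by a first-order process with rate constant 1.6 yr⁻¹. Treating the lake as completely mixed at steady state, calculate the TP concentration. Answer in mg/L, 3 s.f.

Outflow Q = 2.25 m³/s × 3.156e+07 s/yr = 7.1e+07 m³/yr.
Steady-state CSTR mass balance: W = Q·C + k·V·C, so C = W/(Q + kV).
Q + kV = 7.1e+07 + 1.6·190000 = 7.131e+07 m³/yr.
C = 239000/7.131e+07 = 0.003352 kg/m³ = 3.352 mg/L.

3.35 mg/L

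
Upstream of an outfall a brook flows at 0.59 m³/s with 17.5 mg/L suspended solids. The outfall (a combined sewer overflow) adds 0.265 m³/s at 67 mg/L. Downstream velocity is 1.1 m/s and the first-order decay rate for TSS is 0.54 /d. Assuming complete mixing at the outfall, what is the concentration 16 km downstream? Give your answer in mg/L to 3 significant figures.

After complete mixing, C₀ = (0.265·67 + 0.59·17.5) / 0.855 = 32.84 mg/L.
Travel time t = 1.6e+04 m / 1.1 m/s = 1.455e+04 s = 0.1684 d.
C = 32.84·exp(−0.54·0.1684) = 32.84·0.9131 = 29.99 mg/L.

30.0 mg/L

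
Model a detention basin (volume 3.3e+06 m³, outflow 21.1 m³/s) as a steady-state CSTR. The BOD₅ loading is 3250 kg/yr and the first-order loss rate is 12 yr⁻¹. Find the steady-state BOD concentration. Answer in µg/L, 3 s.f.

Outflow Q = 21.1 m³/s × 3.156e+07 s/yr = 6.659e+08 m³/yr.
Steady-state CSTR mass balance: W = Q·C + k·V·C, so C = W/(Q + kV).
Q + kV = 6.659e+08 + 12·3.3e+06 = 7.055e+08 m³/yr.
C = 3250/7.055e+08 = 4.607e-06 kg/m³ = 0.004607 mg/L = 4.607 µg/L.

4.61 µg/L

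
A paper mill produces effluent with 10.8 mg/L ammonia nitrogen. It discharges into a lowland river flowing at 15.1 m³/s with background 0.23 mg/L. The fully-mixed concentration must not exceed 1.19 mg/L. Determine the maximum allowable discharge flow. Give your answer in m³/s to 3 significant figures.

Mass balance at complete mixing: C_std·(Q_w + Q_r) = Q_w·C_e + Q_r·C_b.
Rearranging, Q_w = Q_r·(C_std − C_b)/(C_e − C_std) = 15.1·(1.19 − 0.23) / (10.8 − 1.19) = 1.508 m³/s.

1.51 m³/s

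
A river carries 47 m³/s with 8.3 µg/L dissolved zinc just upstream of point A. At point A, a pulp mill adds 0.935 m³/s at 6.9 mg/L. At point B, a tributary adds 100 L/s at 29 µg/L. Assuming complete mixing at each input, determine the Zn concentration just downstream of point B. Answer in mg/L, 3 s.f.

8.3 µg/L = 0.0083 mg/L.
After input A: C = (47·0.0083 + 0.935·6.9) / 47.94 = 0.1427 mg/L.
100 L/s = 0.1 m³/s.
29 µg/L = 0.029 mg/L.
After input B: C = (47.94·0.1427 + 0.1·0.029) / 48.04 = 0.1425 mg/L.

0.142 mg/L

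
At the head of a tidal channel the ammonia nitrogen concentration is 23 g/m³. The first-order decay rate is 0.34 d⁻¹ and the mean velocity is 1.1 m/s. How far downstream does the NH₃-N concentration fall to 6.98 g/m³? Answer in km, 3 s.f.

From C = C₀·e^(−kt), t = ln(C₀/C)/k = ln(23/6.98)/0.34 = 1.192/0.34 = 3.507 d.
Distance = v·t = 1.1 m/s × 3.03e+05 s = 3.333e+05 m = 333.3 km.

333 km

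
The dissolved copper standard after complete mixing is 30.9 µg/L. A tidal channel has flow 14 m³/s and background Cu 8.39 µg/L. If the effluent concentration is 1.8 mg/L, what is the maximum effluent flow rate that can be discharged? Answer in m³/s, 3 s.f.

0.178 m³/s

8.39 µg/L = 0.00839 mg/L.
30.9 µg/L = 0.0309 mg/L.
Mass balance at complete mixing: C_std·(Q_w + Q_r) = Q_w·C_e + Q_r·C_b.
Rearranging, Q_w = Q_r·(C_std − C_b)/(C_e − C_std) = 14·(0.0309 − 0.00839) / (1.8 − 0.0309) = 0.1781 m³/s.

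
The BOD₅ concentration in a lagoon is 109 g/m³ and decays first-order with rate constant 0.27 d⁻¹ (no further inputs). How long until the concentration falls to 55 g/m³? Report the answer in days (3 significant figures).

2.53 d

t = ln(C₀/C)/k = ln(109/55)/0.27 = 0.684/0.27 = 2.533 d.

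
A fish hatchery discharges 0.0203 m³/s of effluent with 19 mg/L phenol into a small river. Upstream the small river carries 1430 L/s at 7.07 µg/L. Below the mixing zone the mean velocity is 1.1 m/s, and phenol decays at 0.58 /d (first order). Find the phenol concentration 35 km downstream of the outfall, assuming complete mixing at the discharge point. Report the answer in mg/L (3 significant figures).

0.220 mg/L

1430 L/s = 1.43 m³/s.
7.07 µg/L = 0.00707 mg/L.
After complete mixing, C₀ = (0.0203·19 + 1.43·0.00707) / 1.45 = 0.2729 mg/L.
Travel time t = 3.5e+04 m / 1.1 m/s = 3.182e+04 s = 0.3683 d.
C = 0.2729·exp(−0.58·0.3683) = 0.2729·0.8077 = 0.2204 mg/L.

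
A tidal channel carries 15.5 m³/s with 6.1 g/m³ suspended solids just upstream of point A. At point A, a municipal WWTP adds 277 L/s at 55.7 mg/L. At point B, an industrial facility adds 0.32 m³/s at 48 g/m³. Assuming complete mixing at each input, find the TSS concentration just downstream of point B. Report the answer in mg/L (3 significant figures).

277 L/s = 0.277 m³/s.
After input A: C = (15.5·6.1 + 0.277·55.7) / 15.78 = 6.971 mg/L.
After input B: C = (15.78·6.971 + 0.32·48) / 16.1 = 7.786 mg/L.

7.79 mg/L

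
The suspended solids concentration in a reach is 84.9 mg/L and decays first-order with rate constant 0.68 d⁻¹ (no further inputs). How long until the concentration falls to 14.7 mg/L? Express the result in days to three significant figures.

2.58 d

t = ln(C₀/C)/k = ln(84.9/14.7)/0.68 = 1.754/0.68 = 2.579 d.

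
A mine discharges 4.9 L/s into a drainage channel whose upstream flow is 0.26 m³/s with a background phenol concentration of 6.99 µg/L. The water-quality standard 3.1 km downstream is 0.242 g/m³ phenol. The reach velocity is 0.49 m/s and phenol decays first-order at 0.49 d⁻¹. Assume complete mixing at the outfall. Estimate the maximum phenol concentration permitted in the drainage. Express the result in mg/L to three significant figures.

13.2 mg/L

4.9 L/s = 0.0049 m³/s.
6.99 µg/L = 0.00699 mg/L.
Travel time to the compliance point: t = 3100/0.49 = 6327 s = 0.07322 d; decay factor exp(−0.49·0.07322) = 0.9648.
So the concentration just after mixing may be at most 0.242/0.9648 = 0.2508 mg/L.
Mass balance: 0.2508·0.2649 = 0.0049·Cₑ + 0.26·0.00699.
Cₑ = (0.06645 − 0.001817) / 0.0049 = 13.19 mg/L.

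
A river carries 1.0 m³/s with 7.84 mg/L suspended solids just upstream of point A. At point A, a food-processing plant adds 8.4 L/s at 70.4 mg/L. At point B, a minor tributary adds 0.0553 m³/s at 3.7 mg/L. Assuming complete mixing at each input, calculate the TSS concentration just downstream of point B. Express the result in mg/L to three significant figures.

8.12 mg/L

8.4 L/s = 0.0084 m³/s.
After input A: C = (1·7.84 + 0.0084·70.4) / 1.008 = 8.361 mg/L.
After input B: C = (1.008·8.361 + 0.0553·3.7) / 1.064 = 8.119 mg/L.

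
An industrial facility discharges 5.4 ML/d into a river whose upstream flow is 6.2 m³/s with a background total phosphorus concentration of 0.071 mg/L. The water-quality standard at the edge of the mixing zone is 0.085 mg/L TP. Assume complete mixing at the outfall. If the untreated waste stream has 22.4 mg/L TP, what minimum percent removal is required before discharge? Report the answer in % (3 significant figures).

5.4 ML/d = 0.0625 m³/s.
Mass balance: 0.085·6.263 = 0.0625·Cₑ + 6.2·0.071.
Cₑ = (0.5323 − 0.4402) / 0.0625 = 1.474 mg/L.
Required removal = 1 − 1.474/22.4 = 93.42 %.

93.4 %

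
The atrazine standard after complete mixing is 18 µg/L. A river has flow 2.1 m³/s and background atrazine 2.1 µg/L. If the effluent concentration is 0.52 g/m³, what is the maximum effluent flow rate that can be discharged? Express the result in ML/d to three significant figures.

2.1 µg/L = 0.0021 mg/L.
18 µg/L = 0.018 mg/L.
Mass balance at complete mixing: C_std·(Q_w + Q_r) = Q_w·C_e + Q_r·C_b.
Rearranging, Q_w = Q_r·(C_std − C_b)/(C_e − C_std) = 2.1·(0.018 − 0.0021) / (0.52 − 0.018) = 0.06651 m³/s.
= 5.747 ML/d.

5.75 ML/d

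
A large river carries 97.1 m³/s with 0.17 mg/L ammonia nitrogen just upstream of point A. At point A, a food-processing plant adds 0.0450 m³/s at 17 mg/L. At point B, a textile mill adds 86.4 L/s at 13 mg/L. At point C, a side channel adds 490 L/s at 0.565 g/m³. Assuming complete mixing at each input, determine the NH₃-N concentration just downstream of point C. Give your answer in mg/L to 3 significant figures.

0.191 mg/L

After input A: C = (97.1·0.17 + 0.045·17) / 97.14 = 0.1778 mg/L.
86.4 L/s = 0.0864 m³/s.
After input B: C = (97.14·0.1778 + 0.0864·13) / 97.23 = 0.1892 mg/L.
490 L/s = 0.49 m³/s.
After input C: C = (97.23·0.1892 + 0.49·0.565) / 97.72 = 0.1911 mg/L.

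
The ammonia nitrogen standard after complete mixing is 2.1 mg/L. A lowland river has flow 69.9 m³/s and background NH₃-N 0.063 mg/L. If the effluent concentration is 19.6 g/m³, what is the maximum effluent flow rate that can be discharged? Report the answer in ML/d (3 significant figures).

703 ML/d

Mass balance at complete mixing: C_std·(Q_w + Q_r) = Q_w·C_e + Q_r·C_b.
Rearranging, Q_w = Q_r·(C_std − C_b)/(C_e − C_std) = 69.9·(2.1 − 0.063) / (19.6 − 2.1) = 8.136 m³/s.
= 703 ML/d.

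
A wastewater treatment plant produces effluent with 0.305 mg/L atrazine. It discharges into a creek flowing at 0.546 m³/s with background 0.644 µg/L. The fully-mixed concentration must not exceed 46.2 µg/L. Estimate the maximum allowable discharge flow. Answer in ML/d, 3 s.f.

0.644 µg/L = 0.000644 mg/L.
46.2 µg/L = 0.0462 mg/L.
Mass balance at complete mixing: C_std·(Q_w + Q_r) = Q_w·C_e + Q_r·C_b.
Rearranging, Q_w = Q_r·(C_std − C_b)/(C_e − C_std) = 0.546·(0.0462 − 0.000644) / (0.305 − 0.0462) = 0.09611 m³/s.
= 8.304 ML/d.

8.30 ML/d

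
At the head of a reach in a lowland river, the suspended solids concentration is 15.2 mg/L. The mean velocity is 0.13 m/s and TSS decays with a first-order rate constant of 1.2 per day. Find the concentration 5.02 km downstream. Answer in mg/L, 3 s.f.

8.89 mg/L

Travel time t = 5.02 km / 0.13 m/s = 5020/0.13 = 3.862e+04 s = 0.4469 d.
First-order decay: C = 15.2·exp(−1.2·0.4469) = 15.2·0.5849 = 8.89 mg/L.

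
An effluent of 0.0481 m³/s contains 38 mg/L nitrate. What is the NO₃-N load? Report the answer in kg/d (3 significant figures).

158 kg/d

Mass flux = Q·C = 0.0481 m³/s × 38 g/m³ = 1.828 g/s.
= 1.828 g/s × 86.4 = 157.9 kg/d.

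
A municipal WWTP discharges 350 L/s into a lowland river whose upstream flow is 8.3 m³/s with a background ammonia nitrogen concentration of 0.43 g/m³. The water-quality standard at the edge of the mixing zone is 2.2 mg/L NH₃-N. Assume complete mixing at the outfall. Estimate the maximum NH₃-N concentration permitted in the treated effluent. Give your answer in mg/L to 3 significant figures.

44.2 mg/L

350 L/s = 0.35 m³/s.
Mass balance: 2.2·8.65 = 0.35·Cₑ + 8.3·0.43.
Cₑ = (19.03 − 3.569) / 0.35 = 44.17 mg/L.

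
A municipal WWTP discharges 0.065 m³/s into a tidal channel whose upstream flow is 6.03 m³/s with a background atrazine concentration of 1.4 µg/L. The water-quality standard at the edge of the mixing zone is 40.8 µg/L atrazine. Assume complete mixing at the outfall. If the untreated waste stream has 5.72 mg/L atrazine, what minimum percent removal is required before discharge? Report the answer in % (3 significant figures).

35.4 %

1.4 µg/L = 0.0014 mg/L.
40.8 µg/L = 0.0408 mg/L.
Mass balance: 0.0408·6.095 = 0.065·Cₑ + 6.03·0.0014.
Cₑ = (0.2487 − 0.008442) / 0.065 = 3.696 mg/L.
Required removal = 1 − 3.696/5.72 = 35.39 %.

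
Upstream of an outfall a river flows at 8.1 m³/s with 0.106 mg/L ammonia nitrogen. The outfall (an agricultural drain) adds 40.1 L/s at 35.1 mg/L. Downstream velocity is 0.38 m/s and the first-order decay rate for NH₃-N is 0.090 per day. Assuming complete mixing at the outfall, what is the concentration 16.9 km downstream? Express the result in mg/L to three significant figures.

40.1 L/s = 0.0401 m³/s.
After complete mixing, C₀ = (0.0401·35.1 + 8.1·0.106) / 8.14 = 0.2784 mg/L.
Travel time t = 1.69e+04 m / 0.38 m/s = 4.447e+04 s = 0.5147 d.
C = 0.2784·exp(−0.090·0.5147) = 0.2784·0.9547 = 0.2658 mg/L.

0.266 mg/L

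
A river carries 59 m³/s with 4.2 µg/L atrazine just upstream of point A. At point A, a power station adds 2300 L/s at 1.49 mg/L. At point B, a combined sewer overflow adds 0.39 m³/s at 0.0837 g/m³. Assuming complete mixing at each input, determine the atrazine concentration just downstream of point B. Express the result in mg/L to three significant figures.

4.2 µg/L = 0.0042 mg/L.
2300 L/s = 2.3 m³/s.
After input A: C = (59·0.0042 + 2.3·1.49) / 61.3 = 0.05995 mg/L.
After input B: C = (61.3·0.05995 + 0.39·0.0837) / 61.69 = 0.0601 mg/L.

0.0601 mg/L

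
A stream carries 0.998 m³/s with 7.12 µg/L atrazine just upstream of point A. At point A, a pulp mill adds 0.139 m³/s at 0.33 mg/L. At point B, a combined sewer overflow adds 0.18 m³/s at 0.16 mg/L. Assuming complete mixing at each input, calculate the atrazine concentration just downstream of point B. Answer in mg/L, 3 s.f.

7.12 µg/L = 0.00712 mg/L.
After input A: C = (0.998·0.00712 + 0.139·0.33) / 1.137 = 0.04659 mg/L.
After input B: C = (1.137·0.04659 + 0.18·0.16) / 1.317 = 0.06209 mg/L.

0.0621 mg/L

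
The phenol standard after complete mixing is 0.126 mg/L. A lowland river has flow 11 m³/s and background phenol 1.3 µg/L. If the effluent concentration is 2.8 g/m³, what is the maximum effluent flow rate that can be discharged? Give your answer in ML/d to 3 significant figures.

1.3 µg/L = 0.0013 mg/L.
Mass balance at complete mixing: C_std·(Q_w + Q_r) = Q_w·C_e + Q_r·C_b.
Rearranging, Q_w = Q_r·(C_std − C_b)/(C_e − C_std) = 11·(0.126 − 0.0013) / (2.8 − 0.126) = 0.513 m³/s.
= 44.32 ML/d.

44.3 ML/d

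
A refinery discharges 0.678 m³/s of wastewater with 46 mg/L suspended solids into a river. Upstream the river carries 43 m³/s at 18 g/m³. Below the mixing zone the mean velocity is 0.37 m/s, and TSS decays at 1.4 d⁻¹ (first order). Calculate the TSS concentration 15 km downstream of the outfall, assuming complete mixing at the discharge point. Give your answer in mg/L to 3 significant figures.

9.56 mg/L

After complete mixing, C₀ = (0.678·46 + 43·18) / 43.68 = 18.43 mg/L.
Travel time t = 1.5e+04 m / 0.37 m/s = 4.054e+04 s = 0.4692 d.
C = 18.43·exp(−1.4·0.4692) = 18.43·0.5185 = 9.557 mg/L.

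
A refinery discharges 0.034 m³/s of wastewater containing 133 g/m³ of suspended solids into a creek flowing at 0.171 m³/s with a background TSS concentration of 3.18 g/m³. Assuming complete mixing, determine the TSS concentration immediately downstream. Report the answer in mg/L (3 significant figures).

Conservation of mass across the mixing zone: C = (0.034·133 + 0.171·3.18) / (0.034 + 0.171) = 5.066/0.205 = 24.71 mg/L.

24.7 mg/L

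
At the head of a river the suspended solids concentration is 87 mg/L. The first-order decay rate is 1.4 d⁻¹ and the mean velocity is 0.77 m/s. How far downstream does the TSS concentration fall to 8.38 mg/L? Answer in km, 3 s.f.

111 km

From C = C₀·e^(−kt), t = ln(C₀/C)/k = ln(87/8.38)/1.4 = 2.34/1.4 = 1.671 d.
Distance = v·t = 0.77 m/s × 1.444e+05 s = 1.112e+05 m = 111.2 km.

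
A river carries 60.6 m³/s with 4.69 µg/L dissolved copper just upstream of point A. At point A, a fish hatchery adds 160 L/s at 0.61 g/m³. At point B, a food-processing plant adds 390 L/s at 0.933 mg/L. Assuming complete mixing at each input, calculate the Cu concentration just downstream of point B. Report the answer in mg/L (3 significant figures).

4.69 µg/L = 0.00469 mg/L.
160 L/s = 0.16 m³/s.
After input A: C = (60.6·0.00469 + 0.16·0.61) / 60.76 = 0.006284 mg/L.
390 L/s = 0.39 m³/s.
After input B: C = (60.76·0.006284 + 0.39·0.933) / 61.15 = 0.01219 mg/L.

0.0122 mg/L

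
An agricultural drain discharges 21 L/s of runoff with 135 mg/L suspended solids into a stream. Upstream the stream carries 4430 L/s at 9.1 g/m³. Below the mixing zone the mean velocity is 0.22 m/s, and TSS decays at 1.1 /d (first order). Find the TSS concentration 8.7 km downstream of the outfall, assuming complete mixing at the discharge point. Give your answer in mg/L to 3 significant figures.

5.86 mg/L

21 L/s = 0.021 m³/s.
4430 L/s = 4.43 m³/s.
After complete mixing, C₀ = (0.021·135 + 4.43·9.1) / 4.451 = 9.694 mg/L.
Travel time t = 8700 m / 0.22 m/s = 3.955e+04 s = 0.4577 d.
C = 9.694·exp(−1.1·0.4577) = 9.694·0.6044 = 5.859 mg/L.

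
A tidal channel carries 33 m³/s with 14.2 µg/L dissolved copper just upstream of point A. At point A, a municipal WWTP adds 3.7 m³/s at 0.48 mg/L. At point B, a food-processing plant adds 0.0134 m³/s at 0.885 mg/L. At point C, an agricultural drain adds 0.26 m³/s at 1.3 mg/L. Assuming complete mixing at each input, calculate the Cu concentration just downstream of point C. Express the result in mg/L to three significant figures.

14.2 µg/L = 0.0142 mg/L.
After input A: C = (33·0.0142 + 3.7·0.48) / 36.7 = 0.06116 mg/L.
After input B: C = (36.7·0.06116 + 0.0134·0.885) / 36.71 = 0.06146 mg/L.
After input C: C = (36.71·0.06146 + 0.26·1.3) / 36.97 = 0.07017 mg/L.

0.0702 mg/L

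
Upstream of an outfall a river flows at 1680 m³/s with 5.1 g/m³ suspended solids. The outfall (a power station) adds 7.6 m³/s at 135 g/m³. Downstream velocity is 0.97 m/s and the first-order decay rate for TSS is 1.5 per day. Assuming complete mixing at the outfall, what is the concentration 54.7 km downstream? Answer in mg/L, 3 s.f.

After complete mixing, C₀ = (7.6·135 + 1680·5.1) / 1688 = 5.685 mg/L.
Travel time t = 5.47e+04 m / 0.97 m/s = 5.639e+04 s = 0.6527 d.
C = 5.685·exp(−1.5·0.6527) = 5.685·0.3757 = 2.136 mg/L.

2.14 mg/L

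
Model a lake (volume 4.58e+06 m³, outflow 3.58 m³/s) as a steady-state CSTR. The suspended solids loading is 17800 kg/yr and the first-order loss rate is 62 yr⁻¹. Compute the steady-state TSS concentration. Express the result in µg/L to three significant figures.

Outflow Q = 3.58 m³/s × 3.156e+07 s/yr = 1.13e+08 m³/yr.
Steady-state CSTR mass balance: W = Q·C + k·V·C, so C = W/(Q + kV).
Q + kV = 1.13e+08 + 62·4.58e+06 = 3.969e+08 m³/yr.
C = 17800/3.969e+08 = 4.484e-05 kg/m³ = 0.04484 mg/L = 44.84 µg/L.

44.8 µg/L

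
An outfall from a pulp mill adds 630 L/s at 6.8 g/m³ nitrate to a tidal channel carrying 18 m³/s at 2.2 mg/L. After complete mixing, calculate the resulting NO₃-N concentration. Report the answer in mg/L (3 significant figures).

2.36 mg/L

630 L/s = 0.63 m³/s.
Conservation of mass across the mixing zone: C = (0.63·6.8 + 18·2.2) / (0.63 + 18) = 43.88/18.63 = 2.356 mg/L.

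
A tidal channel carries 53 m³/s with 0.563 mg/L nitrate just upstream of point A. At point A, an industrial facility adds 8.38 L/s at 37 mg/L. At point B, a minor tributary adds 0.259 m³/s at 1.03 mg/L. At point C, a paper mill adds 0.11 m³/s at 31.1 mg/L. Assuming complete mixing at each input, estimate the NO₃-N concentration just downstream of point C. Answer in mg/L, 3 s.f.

0.634 mg/L

8.38 L/s = 0.00838 m³/s.
After input A: C = (53·0.563 + 0.00838·37) / 53.01 = 0.5688 mg/L.
After input B: C = (53.01·0.5688 + 0.259·1.03) / 53.27 = 0.571 mg/L.
After input C: C = (53.27·0.571 + 0.11·31.1) / 53.38 = 0.6339 mg/L.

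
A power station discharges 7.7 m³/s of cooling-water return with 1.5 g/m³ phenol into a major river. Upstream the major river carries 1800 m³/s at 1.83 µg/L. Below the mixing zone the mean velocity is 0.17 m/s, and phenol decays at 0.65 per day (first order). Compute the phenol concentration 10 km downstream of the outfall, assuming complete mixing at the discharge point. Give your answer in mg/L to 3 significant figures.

1.83 µg/L = 0.00183 mg/L.
After complete mixing, C₀ = (7.7·1.5 + 1800·0.00183) / 1808 = 0.008212 mg/L.
Travel time t = 1e+04 m / 0.17 m/s = 5.882e+04 s = 0.6808 d.
C = 0.008212·exp(−0.65·0.6808) = 0.008212·0.6424 = 0.005275 mg/L.

0.00528 mg/L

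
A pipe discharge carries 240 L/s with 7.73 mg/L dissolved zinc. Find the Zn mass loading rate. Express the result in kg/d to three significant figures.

240 L/s = 0.24 m³/s.
Mass flux = Q·C = 0.24 m³/s × 7.73 g/m³ = 1.855 g/s.
= 1.855 g/s × 86.4 = 160.3 kg/d.

160 kg/d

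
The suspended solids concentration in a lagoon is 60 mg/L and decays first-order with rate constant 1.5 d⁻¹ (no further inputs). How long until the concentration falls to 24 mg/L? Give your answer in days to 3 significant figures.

t = ln(C₀/C)/k = ln(60/24)/1.5 = 0.9163/1.5 = 0.6109 d.

0.611 d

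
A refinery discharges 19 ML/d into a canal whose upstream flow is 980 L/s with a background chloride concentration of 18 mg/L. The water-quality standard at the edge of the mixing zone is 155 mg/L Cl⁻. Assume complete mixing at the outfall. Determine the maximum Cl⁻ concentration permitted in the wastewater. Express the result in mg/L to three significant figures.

766 mg/L

19 ML/d = 0.2199 m³/s.
980 L/s = 0.98 m³/s.
Mass balance: 155·1.2 = 0.2199·Cₑ + 0.98·18.
Cₑ = (186 − 17.64) / 0.2199 = 765.5 mg/L.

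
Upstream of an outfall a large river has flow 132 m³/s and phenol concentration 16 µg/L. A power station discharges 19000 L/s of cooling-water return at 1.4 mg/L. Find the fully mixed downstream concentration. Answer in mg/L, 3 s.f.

0.190 mg/L

19000 L/s = 19 m³/s.
16 µg/L = 0.016 mg/L.
Conservation of mass across the mixing zone: C = (19·1.4 + 132·0.016) / (19 + 132) = 28.71/151 = 0.1901 mg/L.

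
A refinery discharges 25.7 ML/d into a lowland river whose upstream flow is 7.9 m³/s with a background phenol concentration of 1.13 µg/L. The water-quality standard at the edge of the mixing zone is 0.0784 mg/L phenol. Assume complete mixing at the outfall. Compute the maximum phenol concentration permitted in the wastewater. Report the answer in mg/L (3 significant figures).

25.7 ML/d = 0.2975 m³/s.
1.13 µg/L = 0.00113 mg/L.
Mass balance: 0.0784·8.197 = 0.2975·Cₑ + 7.9·0.00113.
Cₑ = (0.6427 − 0.008927) / 0.2975 = 2.131 mg/L.

2.13 mg/L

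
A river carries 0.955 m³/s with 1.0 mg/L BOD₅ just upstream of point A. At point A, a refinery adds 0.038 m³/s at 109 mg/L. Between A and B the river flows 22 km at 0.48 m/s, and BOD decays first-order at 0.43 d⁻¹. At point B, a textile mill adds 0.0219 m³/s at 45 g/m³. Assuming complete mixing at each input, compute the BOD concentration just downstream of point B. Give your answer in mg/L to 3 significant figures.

After input A: C = (0.955·1 + 0.038·109) / 0.993 = 5.133 mg/L.
Over the 22 km reach to input B (t = 4.583e+04 s = 0.5305 d), decay gives C = 5.133·exp(−0.43·0.5305) = 4.086 mg/L.
After input B: C = (0.993·4.086 + 0.0219·45) / 1.015 = 4.969 mg/L.

4.97 mg/L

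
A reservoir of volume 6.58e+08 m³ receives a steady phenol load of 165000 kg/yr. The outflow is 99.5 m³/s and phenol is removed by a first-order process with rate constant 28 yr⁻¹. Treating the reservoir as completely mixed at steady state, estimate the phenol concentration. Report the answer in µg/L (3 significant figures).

7.65 µg/L

Outflow Q = 99.5 m³/s × 3.156e+07 s/yr = 3.14e+09 m³/yr.
Steady-state CSTR mass balance: W = Q·C + k·V·C, so C = W/(Q + kV).
Q + kV = 3.14e+09 + 28·6.58e+08 = 2.156e+10 m³/yr.
C = 165000/2.156e+10 = 7.652e-06 kg/m³ = 0.007652 mg/L = 7.652 µg/L.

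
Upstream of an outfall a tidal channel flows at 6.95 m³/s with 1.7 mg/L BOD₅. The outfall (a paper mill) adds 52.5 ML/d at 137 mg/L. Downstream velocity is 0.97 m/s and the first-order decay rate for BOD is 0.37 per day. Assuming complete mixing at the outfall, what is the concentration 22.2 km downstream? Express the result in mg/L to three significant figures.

52.5 ML/d = 0.6076 m³/s.
After complete mixing, C₀ = (0.6076·137 + 6.95·1.7) / 7.558 = 12.58 mg/L.
Travel time t = 2.22e+04 m / 0.97 m/s = 2.289e+04 s = 0.2649 d.
C = 12.58·exp(−0.37·0.2649) = 12.58·0.9066 = 11.4 mg/L.

11.4 mg/L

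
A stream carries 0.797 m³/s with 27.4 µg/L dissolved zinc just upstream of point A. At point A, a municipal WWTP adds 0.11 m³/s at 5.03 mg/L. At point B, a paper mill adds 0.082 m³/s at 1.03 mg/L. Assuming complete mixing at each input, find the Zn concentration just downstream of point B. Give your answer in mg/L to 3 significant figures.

0.667 mg/L

27.4 µg/L = 0.0274 mg/L.
After input A: C = (0.797·0.0274 + 0.11·5.03) / 0.907 = 0.6341 mg/L.
After input B: C = (0.907·0.6341 + 0.082·1.03) / 0.989 = 0.6669 mg/L.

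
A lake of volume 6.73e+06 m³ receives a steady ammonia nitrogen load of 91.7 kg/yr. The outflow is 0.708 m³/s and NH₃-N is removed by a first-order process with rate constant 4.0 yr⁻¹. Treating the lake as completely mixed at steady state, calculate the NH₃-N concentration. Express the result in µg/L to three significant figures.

1.86 µg/L

Outflow Q = 0.708 m³/s × 3.156e+07 s/yr = 2.234e+07 m³/yr.
Steady-state CSTR mass balance: W = Q·C + k·V·C, so C = W/(Q + kV).
Q + kV = 2.234e+07 + 4.0·6.73e+06 = 4.926e+07 m³/yr.
C = 91.7/4.926e+07 = 1.861e-06 kg/m³ = 0.001861 mg/L = 1.861 µg/L.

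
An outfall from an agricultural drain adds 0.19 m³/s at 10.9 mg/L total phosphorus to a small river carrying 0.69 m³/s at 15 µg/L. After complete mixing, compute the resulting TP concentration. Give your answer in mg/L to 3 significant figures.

15 µg/L = 0.015 mg/L.
Conservation of mass across the mixing zone: C = (0.19·10.9 + 0.69·0.015) / (0.19 + 0.69) = 2.081/0.88 = 2.365 mg/L.

2.37 mg/L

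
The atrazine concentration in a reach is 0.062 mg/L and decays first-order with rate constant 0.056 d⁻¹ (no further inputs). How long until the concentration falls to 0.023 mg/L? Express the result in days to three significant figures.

t = ln(C₀/C)/k = ln(0.062/0.023)/0.056 = 0.9916/0.056 = 17.71 d.

17.7 d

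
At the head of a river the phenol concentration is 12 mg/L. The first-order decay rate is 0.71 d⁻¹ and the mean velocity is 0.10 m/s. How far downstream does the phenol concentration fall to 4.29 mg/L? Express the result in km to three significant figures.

From C = C₀·e^(−kt), t = ln(C₀/C)/k = ln(12/4.29)/0.71 = 1.029/0.71 = 1.449 d.
Distance = v·t = 0.10 m/s × 1.252e+05 s = 1.252e+04 m = 12.52 km.

12.5 km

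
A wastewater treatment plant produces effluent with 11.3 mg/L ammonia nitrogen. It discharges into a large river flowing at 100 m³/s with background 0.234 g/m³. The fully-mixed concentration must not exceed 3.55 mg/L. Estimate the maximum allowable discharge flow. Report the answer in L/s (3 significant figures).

Mass balance at complete mixing: C_std·(Q_w + Q_r) = Q_w·C_e + Q_r·C_b.
Rearranging, Q_w = Q_r·(C_std − C_b)/(C_e − C_std) = 100·(3.55 − 0.234) / (11.3 − 3.55) = 42.79 m³/s.
= 4.279e+04 L/s.

42800 L/s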